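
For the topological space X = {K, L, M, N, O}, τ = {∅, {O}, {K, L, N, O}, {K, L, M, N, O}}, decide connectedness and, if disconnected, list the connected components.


(X, τ) is connected.

Find clopen sets (U ∈ τ with X ∖ U ∈ τ):
  U = ∅, X ∖ U = {K, L, M, N, O} — both open, so U is clopen.
  U = {K, L, M, N, O}, X ∖ U = ∅ — both open, so U is clopen.
Only trivial clopens (∅ and X) exist, so (X, τ) is connected.
Compute connected components by grouping points that agree on all clopens:
  component: {K, L, M, N, O}


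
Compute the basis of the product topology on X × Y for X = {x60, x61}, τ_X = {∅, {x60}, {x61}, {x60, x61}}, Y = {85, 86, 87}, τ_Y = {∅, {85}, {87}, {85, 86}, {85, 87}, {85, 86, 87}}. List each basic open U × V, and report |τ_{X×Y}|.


Basis B = {∅ × ∅, {x60} × {85}, {x60} × {87}, {x61} × {85}, {x61} × {87}, {x60} × {85, 86}, {x60} × {85, 87}, {x60, x61} × {85}, {x60, x61} × {87}, {x61} × {85, 86}, {x61} × {85, 87}, {x60} × {85, 86, 87}, {x61} × {85, 86, 87}, {x60, x61} × {85, 86}, {x60, x61} × {85, 87}, {x60, x61} × {85, 86, 87}}; |τ_{X×Y}| = 36.

Enumerate products U × V with U ∈ τ_X, V ∈ τ_Y (deduplicated):
  ∅ × ∅ = {} (∅)
  {x60} × {85} = {(x60,85)}
  {x60} × {87} = {(x60,87)}
  {x61} × {85} = {(x61,85)}
  {x61} × {87} = {(x61,87)}
  {x60} × {85, 86} = {(x60,85), (x60,86)}
  {x60} × {85, 87} = {(x60,85), (x60,87)}
  {x60, x61} × {85} = {(x60,85), (x61,85)}
  {x60, x61} × {87} = {(x60,87), (x61,87)}
  {x61} × {85, 86} = {(x61,85), (x61,86)}
  {x61} × {85, 87} = {(x61,85), (x61,87)}
  {x60} × {85, 86, 87} = {(x60,85), (x60,86), (x60,87)}
  {x61} × {85, 86, 87} = {(x61,85), (x61,86), (x61,87)}
  {x60, x61} × {85, 86} = {(x60,85), (x60,86), (x61,85), (x61,86)}
  {x60, x61} × {85, 87} = {(x60,85), (x60,87), (x61,85), (x61,87)}
  {x60, x61} × {85, 86, 87} = {(x60,85), (x60,86), (x60,87), (x61,85), (x61,86), (x61,87)}
These 16 distinct sets form the basis B.
Close under arbitrary unions to get τ_{X×Y}; counting gives |τ_{X×Y}| = 36.


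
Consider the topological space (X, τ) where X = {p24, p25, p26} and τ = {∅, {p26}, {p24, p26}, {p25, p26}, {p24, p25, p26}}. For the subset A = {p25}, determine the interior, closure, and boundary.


int(A) = ∅, cl(A) = {p25}, ∂A = {p25}.

Closed sets in (X, τ) are complements of opens:
  closed(X, τ) = {∅, {p24}, {p25}, {p24, p25}, {p24, p25, p26}}.
int(A) = ⋃ {U ∈ τ : U ⊆ A}. Opens contained in A: ∅.
Taking the union of these: int(A) = ∅.
cl(A) = ⋂ {C closed : A ⊆ C}. Closed sets containing A: {p25}, {p24, p25}, {p24, p25, p26}.
Intersecting these: cl(A) = {p25}.
∂A = cl(A) ∖ int(A) = {p25} ∖ ∅ = {p25}.


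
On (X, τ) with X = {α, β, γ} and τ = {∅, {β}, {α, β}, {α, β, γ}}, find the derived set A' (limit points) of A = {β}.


A' = {α, γ}

For each x ∈ X, list the open sets U ∈ τ with x ∈ U, then check whether U ∩ (A ∖ {x}) ≠ ∅ for every such U.
  x = α: opens ∋ x are {α, β}, {α, β, γ}; each meets A ∖ {α}, so x IS a limit point.
  x = β: open {β} ∋ x has {β} ∩ (A ∖ {β}) = ∅, so x is NOT a limit point.
  x = γ: opens ∋ x are {α, β, γ}; each meets A ∖ {γ}, so x IS a limit point.
Collecting: A' = {α, γ}.


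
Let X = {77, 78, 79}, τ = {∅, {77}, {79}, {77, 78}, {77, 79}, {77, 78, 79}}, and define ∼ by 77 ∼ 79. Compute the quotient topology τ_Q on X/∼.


X/∼ = {[77=79], [78]}; |τ_Q| = 3.

Equivalence classes: [77=79], [78].
Quotient map π: X → X/∼ sends 77 ↦ [77=79], 78 ↦ [78], 79 ↦ [77=79].
For each subset V ⊆ X/∼, compute π^{-1}(V) ⊆ X and check whether π^{-1}(V) ∈ τ. V is open in τ_Q iff π^{-1}(V) ∈ τ.
  V = {}: π^{-1}(V) = ∅ ∈ τ ✓.
  V = {[77=79]}: π^{-1}(V) = {77, 79} ∈ τ ✓.
  V = {[78]}: π^{-1}(V) = {78} ∉ τ ✗.
  V = {[77=79], [78]}: π^{-1}(V) = {77, 78, 79} ∈ τ ✓.
Open sets in the quotient: τ_Q = {{}, {[77=79]}, {[77=79], [78]}} (3 elements).


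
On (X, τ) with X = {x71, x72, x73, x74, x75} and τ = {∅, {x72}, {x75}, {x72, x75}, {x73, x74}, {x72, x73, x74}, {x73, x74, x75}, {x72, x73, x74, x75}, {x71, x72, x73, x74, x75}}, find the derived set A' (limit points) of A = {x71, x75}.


A' = {x71}

For each x ∈ X, list the open sets U ∈ τ with x ∈ U, then check whether U ∩ (A ∖ {x}) ≠ ∅ for every such U.
  x = x71: opens ∋ x are {x71, x72, x73, x74, x75}; each meets A ∖ {x71}, so x IS a limit point.
  x = x72: open {x72} ∋ x has {x72} ∩ (A ∖ {x72}) = ∅, so x is NOT a limit point.
  x = x73: open {x73, x74} ∋ x has {x73, x74} ∩ (A ∖ {x73}) = ∅, so x is NOT a limit point.
  x = x74: open {x73, x74} ∋ x has {x73, x74} ∩ (A ∖ {x74}) = ∅, so x is NOT a limit point.
  x = x75: open {x75} ∋ x has {x75} ∩ (A ∖ {x75}) = ∅, so x is NOT a limit point.
Collecting: A' = {x71}.


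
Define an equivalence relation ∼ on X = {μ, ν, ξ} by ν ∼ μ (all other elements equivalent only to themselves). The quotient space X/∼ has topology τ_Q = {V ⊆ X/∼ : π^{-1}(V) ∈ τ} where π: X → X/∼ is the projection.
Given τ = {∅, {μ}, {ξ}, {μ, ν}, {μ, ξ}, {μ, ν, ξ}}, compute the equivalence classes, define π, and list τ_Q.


X/∼ = {[μ=ν], [ξ]}; |τ_Q| = 4.

Equivalence classes: [μ=ν], [ξ].
Quotient map π: X → X/∼ sends μ ↦ [μ=ν], ν ↦ [μ=ν], ξ ↦ [ξ].
For each subset V ⊆ X/∼, compute π^{-1}(V) ⊆ X and check whether π^{-1}(V) ∈ τ. V is open in τ_Q iff π^{-1}(V) ∈ τ.
  V = {}: π^{-1}(V) = ∅ ∈ τ ✓.
  V = {[μ=ν]}: π^{-1}(V) = {μ, ν} ∈ τ ✓.
  V = {[ξ]}: π^{-1}(V) = {ξ} ∈ τ ✓.
  V = {[μ=ν], [ξ]}: π^{-1}(V) = {μ, ν, ξ} ∈ τ ✓.
Open sets in the quotient: τ_Q = {{}, {[μ=ν]}, {[ξ]}, {[μ=ν], [ξ]}} (4 elements).


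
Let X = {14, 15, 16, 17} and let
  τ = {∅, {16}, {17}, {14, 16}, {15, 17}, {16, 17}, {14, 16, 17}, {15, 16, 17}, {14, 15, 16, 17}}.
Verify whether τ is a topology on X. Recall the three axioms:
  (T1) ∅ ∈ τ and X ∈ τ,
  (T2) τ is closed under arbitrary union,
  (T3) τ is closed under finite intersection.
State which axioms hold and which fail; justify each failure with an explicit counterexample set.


τ IS a topology on X.

Axiom (T1): ∅ ∈ τ? Yes; X ∈ τ? Yes.
Axiom (T2/T3): check pairwise unions and intersections of members of τ.
All pairwise intersections and unions checked — each lies in τ. Therefore τ satisfies (T1), (T2), (T3): it IS a topology on X.


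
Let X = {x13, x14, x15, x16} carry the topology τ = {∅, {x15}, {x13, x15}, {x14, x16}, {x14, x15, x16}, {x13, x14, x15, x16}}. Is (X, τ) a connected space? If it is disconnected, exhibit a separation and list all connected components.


(X, τ) is disconnected; components = [{x13, x15}, {x14, x16}].

Find clopen sets (U ∈ τ with X ∖ U ∈ τ):
  U = ∅, X ∖ U = {x13, x14, x15, x16} — both open, so U is clopen.
  U = {x13, x15}, X ∖ U = {x14, x16} — both open, so U is clopen.
  U = {x14, x16}, X ∖ U = {x13, x15} — both open, so U is clopen.
  U = {x13, x14, x15, x16}, X ∖ U = ∅ — both open, so U is clopen.
Nontrivial clopen(s) exist: e.g. {x14, x16}. So (X, τ) is disconnected.
Compute connected components by grouping points that agree on all clopens:
  component: {x13, x15}
  component: {x14, x16}


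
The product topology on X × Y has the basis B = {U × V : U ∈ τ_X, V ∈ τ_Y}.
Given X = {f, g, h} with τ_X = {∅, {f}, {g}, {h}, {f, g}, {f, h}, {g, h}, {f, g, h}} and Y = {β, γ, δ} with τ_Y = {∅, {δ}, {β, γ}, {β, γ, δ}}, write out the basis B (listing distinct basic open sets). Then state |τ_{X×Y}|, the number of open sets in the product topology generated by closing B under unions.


Basis B = {∅ × ∅, {f} × {δ}, {g} × {δ}, {h} × {δ}, {f} × {β, γ}, {f, g} × {δ}, {f, h} × {δ}, {g} × {β, γ}, {g, h} × {δ}, {h} × {β, γ}, {f} × {β, γ, δ}, {f, g, h} × {δ}, {g} × {β, γ, δ}, {h} × {β, γ, δ}, {f, g} × {β, γ}, {f, h} × {β, γ}, {g, h} × {β, γ}, {f, g} × {β, γ, δ}, {f, h} × {β, γ, δ}, {f, g, h} × {β, γ}, {g, h} × {β, γ, δ}, {f, g, h} × {β, γ, δ}}; |τ_{X×Y}| = 64.

Enumerate products U × V with U ∈ τ_X, V ∈ τ_Y (deduplicated):
  ∅ × ∅ = {} (∅)
  {f} × {δ} = {(f,δ)}
  {g} × {δ} = {(g,δ)}
  {h} × {δ} = {(h,δ)}
  {f} × {β, γ} = {(f,β), (f,γ)}
  {f, g} × {δ} = {(f,δ), (g,δ)}
  {f, h} × {δ} = {(f,δ), (h,δ)}
  {g} × {β, γ} = {(g,β), (g,γ)}
  {g, h} × {δ} = {(g,δ), (h,δ)}
  {h} × {β, γ} = {(h,β), (h,γ)}
  {f} × {β, γ, δ} = {(f,β), (f,γ), (f,δ)}
  {f, g, h} × {δ} = {(f,δ), (g,δ), (h,δ)}
  {g} × {β, γ, δ} = {(g,β), (g,γ), (g,δ)}
  {h} × {β, γ, δ} = {(h,β), (h,γ), (h,δ)}
  {f, g} × {β, γ} = {(f,β), (f,γ), (g,β), (g,γ)}
  {f, h} × {β, γ} = {(f,β), (f,γ), (h,β), (h,γ)}
  {g, h} × {β, γ} = {(g,β), (g,γ), (h,β), (h,γ)}
  {f, g} × {β, γ, δ} = {(f,β), (f,γ), (f,δ), (g,β), (g,γ), (g,δ)}
  {f, h} × {β, γ, δ} = {(f,β), (f,γ), (f,δ), (h,β), (h,γ), (h,δ)}
  {f, g, h} × {β, γ} = {(f,β), (f,γ), (g,β), (g,γ), (h,β), (h,γ)}
  {g, h} × {β, γ, δ} = {(g,β), (g,γ), (g,δ), (h,β), (h,γ), (h,δ)}
  {f, g, h} × {β, γ, δ} = {(f,β), (f,γ), (f,δ), (g,β), (g,γ), (g,δ), (h,β), (h,γ), (h,δ)}
These 22 distinct sets form the basis B.
Close under arbitrary unions to get τ_{X×Y}; counting gives |τ_{X×Y}| = 64.


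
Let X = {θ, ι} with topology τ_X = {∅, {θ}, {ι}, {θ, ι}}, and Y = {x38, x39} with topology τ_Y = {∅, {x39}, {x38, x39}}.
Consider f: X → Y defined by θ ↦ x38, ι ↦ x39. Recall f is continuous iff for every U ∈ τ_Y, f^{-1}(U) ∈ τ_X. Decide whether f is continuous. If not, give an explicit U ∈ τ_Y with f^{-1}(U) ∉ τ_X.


f IS continuous.

Compute f^{-1}(U) for each U ∈ τ_Y:
  U = ∅: f^{-1}(U) = ∅ ∈ τ_X ✓.
  U = {x39}: f^{-1}(U) = {ι} ∈ τ_X ✓.
  U = {x38, x39}: f^{-1}(U) = {θ, ι} ∈ τ_X ✓.
Every preimage lies in τ_X, so f IS continuous.


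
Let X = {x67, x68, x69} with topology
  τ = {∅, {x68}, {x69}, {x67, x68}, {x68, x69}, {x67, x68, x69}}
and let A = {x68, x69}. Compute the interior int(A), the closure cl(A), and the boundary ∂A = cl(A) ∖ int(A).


int(A) = {x68, x69}, cl(A) = {x67, x68, x69}, ∂A = {x67}.

Closed sets in (X, τ) are complements of opens:
  closed(X, τ) = {∅, {x67}, {x69}, {x67, x68}, {x67, x69}, {x67, x68, x69}}.
int(A) = ⋃ {U ∈ τ : U ⊆ A}. Opens contained in A: ∅, {x68}, {x69}, {x68, x69}.
Taking the union of these: int(A) = {x68, x69}.
cl(A) = ⋂ {C closed : A ⊆ C}. Closed sets containing A: {x67, x68, x69}.
Intersecting these: cl(A) = {x67, x68, x69}.
∂A = cl(A) ∖ int(A) = {x67, x68, x69} ∖ {x68, x69} = {x67}.


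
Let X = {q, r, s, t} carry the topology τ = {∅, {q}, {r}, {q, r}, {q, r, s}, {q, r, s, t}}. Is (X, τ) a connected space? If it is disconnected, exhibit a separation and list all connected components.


(X, τ) is connected.

Find clopen sets (U ∈ τ with X ∖ U ∈ τ):
  U = ∅, X ∖ U = {q, r, s, t} — both open, so U is clopen.
  U = {q, r, s, t}, X ∖ U = ∅ — both open, so U is clopen.
Only trivial clopens (∅ and X) exist, so (X, τ) is connected.
Compute connected components by grouping points that agree on all clopens:
  component: {q, r, s, t}


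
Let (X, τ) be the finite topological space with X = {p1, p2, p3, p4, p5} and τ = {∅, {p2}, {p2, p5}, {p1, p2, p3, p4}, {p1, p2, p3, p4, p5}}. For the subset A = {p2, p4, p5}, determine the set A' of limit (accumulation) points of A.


A' = {p1, p3, p4, p5}

For each x ∈ X, list the open sets U ∈ τ with x ∈ U, then check whether U ∩ (A ∖ {x}) ≠ ∅ for every such U.
  x = p1: opens ∋ x are {p1, p2, p3, p4}, {p1, p2, p3, p4, p5}; each meets A ∖ {p1}, so x IS a limit point.
  x = p2: open {p2} ∋ x has {p2} ∩ (A ∖ {p2}) = ∅, so x is NOT a limit point.
  x = p3: opens ∋ x are {p1, p2, p3, p4}, {p1, p2, p3, p4, p5}; each meets A ∖ {p3}, so x IS a limit point.
  x = p4: opens ∋ x are {p1, p2, p3, p4}, {p1, p2, p3, p4, p5}; each meets A ∖ {p4}, so x IS a limit point.
  x = p5: opens ∋ x are {p2, p5}, {p1, p2, p3, p4, p5}; each meets A ∖ {p5}, so x IS a limit point.
Collecting: A' = {p1, p3, p4, p5}.


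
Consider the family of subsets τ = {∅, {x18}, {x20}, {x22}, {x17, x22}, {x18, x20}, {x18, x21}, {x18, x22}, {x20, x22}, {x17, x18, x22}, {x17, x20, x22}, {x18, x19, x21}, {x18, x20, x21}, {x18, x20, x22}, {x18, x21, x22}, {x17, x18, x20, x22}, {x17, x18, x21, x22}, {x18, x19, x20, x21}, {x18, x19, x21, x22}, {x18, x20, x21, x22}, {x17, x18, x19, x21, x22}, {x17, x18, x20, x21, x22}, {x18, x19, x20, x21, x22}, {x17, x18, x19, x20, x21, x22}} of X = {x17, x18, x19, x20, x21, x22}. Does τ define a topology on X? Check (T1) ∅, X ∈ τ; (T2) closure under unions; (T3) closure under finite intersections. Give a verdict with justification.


τ IS a topology on X.

Axiom (T1): ∅ ∈ τ? Yes; X ∈ τ? Yes.
Axiom (T2/T3): check pairwise unions and intersections of members of τ.
All pairwise intersections and unions checked — each lies in τ. Therefore τ satisfies (T1), (T2), (T3): it IS a topology on X.


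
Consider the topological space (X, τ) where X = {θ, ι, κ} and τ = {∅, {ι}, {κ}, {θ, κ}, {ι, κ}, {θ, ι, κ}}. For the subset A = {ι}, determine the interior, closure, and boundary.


int(A) = {ι}, cl(A) = {ι}, ∂A = ∅.

Closed sets in (X, τ) are complements of opens:
  closed(X, τ) = {∅, {θ}, {ι}, {θ, ι}, {θ, κ}, {θ, ι, κ}}.
int(A) = ⋃ {U ∈ τ : U ⊆ A}. Opens contained in A: ∅, {ι}.
Taking the union of these: int(A) = {ι}.
cl(A) = ⋂ {C closed : A ⊆ C}. Closed sets containing A: {ι}, {θ, ι}, {θ, ι, κ}.
Intersecting these: cl(A) = {ι}.
∂A = cl(A) ∖ int(A) = {ι} ∖ {ι} = ∅.


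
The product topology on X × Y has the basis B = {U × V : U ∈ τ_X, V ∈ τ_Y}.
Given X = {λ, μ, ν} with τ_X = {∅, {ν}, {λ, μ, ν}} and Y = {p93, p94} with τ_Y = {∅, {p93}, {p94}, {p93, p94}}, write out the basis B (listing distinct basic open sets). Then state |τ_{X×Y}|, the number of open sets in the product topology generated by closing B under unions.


Basis B = {∅ × ∅, {ν} × {p93}, {ν} × {p94}, {ν} × {p93, p94}, {λ, μ, ν} × {p93}, {λ, μ, ν} × {p94}, {λ, μ, ν} × {p93, p94}}; |τ_{X×Y}| = 9.

Enumerate products U × V with U ∈ τ_X, V ∈ τ_Y (deduplicated):
  ∅ × ∅ = {} (∅)
  {ν} × {p93} = {(ν,p93)}
  {ν} × {p94} = {(ν,p94)}
  {ν} × {p93, p94} = {(ν,p93), (ν,p94)}
  {λ, μ, ν} × {p93} = {(λ,p93), (μ,p93), (ν,p93)}
  {λ, μ, ν} × {p94} = {(λ,p94), (μ,p94), (ν,p94)}
  {λ, μ, ν} × {p93, p94} = {(λ,p93), (λ,p94), (μ,p93), (μ,p94), (ν,p93), (ν,p94)}
These 7 distinct sets form the basis B.
Close under arbitrary unions to get τ_{X×Y}; counting gives |τ_{X×Y}| = 9.


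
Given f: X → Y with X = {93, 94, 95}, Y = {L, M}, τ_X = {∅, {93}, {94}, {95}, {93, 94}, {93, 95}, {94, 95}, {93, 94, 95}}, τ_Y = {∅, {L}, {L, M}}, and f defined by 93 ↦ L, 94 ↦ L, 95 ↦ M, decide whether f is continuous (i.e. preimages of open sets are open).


f IS continuous.

Compute f^{-1}(U) for each U ∈ τ_Y:
  U = ∅: f^{-1}(U) = ∅ ∈ τ_X ✓.
  U = {L}: f^{-1}(U) = {93, 94} ∈ τ_X ✓.
  U = {L, M}: f^{-1}(U) = {93, 94, 95} ∈ τ_X ✓.
Every preimage lies in τ_X, so f IS continuous.


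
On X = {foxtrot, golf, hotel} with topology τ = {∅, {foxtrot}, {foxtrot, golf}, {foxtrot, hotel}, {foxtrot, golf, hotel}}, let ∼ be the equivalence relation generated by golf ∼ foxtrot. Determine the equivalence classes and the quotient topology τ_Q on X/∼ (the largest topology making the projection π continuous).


X/∼ = {[foxtrot=golf], [hotel]}; |τ_Q| = 3.

Equivalence classes: [foxtrot=golf], [hotel].
Quotient map π: X → X/∼ sends foxtrot ↦ [foxtrot=golf], golf ↦ [foxtrot=golf], hotel ↦ [hotel].
For each subset V ⊆ X/∼, compute π^{-1}(V) ⊆ X and check whether π^{-1}(V) ∈ τ. V is open in τ_Q iff π^{-1}(V) ∈ τ.
  V = {}: π^{-1}(V) = ∅ ∈ τ ✓.
  V = {[foxtrot=golf]}: π^{-1}(V) = {foxtrot, golf} ∈ τ ✓.
  V = {[hotel]}: π^{-1}(V) = {hotel} ∉ τ ✗.
  V = {[foxtrot=golf], [hotel]}: π^{-1}(V) = {foxtrot, golf, hotel} ∈ τ ✓.
Open sets in the quotient: τ_Q = {{}, {[foxtrot=golf]}, {[foxtrot=golf], [hotel]}} (3 elements).


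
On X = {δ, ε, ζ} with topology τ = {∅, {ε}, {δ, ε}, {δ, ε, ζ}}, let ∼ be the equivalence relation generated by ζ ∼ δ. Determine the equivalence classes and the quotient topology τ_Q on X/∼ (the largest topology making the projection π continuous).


X/∼ = {[δ=ζ], [ε]}; |τ_Q| = 3.

Equivalence classes: [δ=ζ], [ε].
Quotient map π: X → X/∼ sends δ ↦ [δ=ζ], ε ↦ [ε], ζ ↦ [δ=ζ].
For each subset V ⊆ X/∼, compute π^{-1}(V) ⊆ X and check whether π^{-1}(V) ∈ τ. V is open in τ_Q iff π^{-1}(V) ∈ τ.
  V = {}: π^{-1}(V) = ∅ ∈ τ ✓.
  V = {[δ=ζ]}: π^{-1}(V) = {δ, ζ} ∉ τ ✗.
  V = {[ε]}: π^{-1}(V) = {ε} ∈ τ ✓.
  V = {[δ=ζ], [ε]}: π^{-1}(V) = {δ, ε, ζ} ∈ τ ✓.
Open sets in the quotient: τ_Q = {{}, {[ε]}, {[δ=ζ], [ε]}} (3 elements).


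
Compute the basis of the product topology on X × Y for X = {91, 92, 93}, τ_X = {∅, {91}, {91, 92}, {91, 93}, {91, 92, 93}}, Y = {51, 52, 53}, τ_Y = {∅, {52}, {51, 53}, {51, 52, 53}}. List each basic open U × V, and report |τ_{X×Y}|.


Basis B = {∅ × ∅, {91} × {52}, {91} × {51, 53}, {91, 92} × {52}, {91, 93} × {52}, {91} × {51, 52, 53}, {91, 92, 93} × {52}, {91, 92} × {51, 53}, {91, 93} × {51, 53}, {91, 92} × {51, 52, 53}, {91, 93} × {51, 52, 53}, {91, 92, 93} × {51, 53}, {91, 92, 93} × {51, 52, 53}}; |τ_{X×Y}| = 25.

Enumerate products U × V with U ∈ τ_X, V ∈ τ_Y (deduplicated):
  ∅ × ∅ = {} (∅)
  {91} × {52} = {(91,52)}
  {91} × {51, 53} = {(91,51), (91,53)}
  {91, 92} × {52} = {(91,52), (92,52)}
  {91, 93} × {52} = {(91,52), (93,52)}
  {91} × {51, 52, 53} = {(91,51), (91,52), (91,53)}
  {91, 92, 93} × {52} = {(91,52), (92,52), (93,52)}
  {91, 92} × {51, 53} = {(91,51), (91,53), (92,51), (92,53)}
  {91, 93} × {51, 53} = {(91,51), (91,53), (93,51), (93,53)}
  {91, 92} × {51, 52, 53} = {(91,51), (91,52), (91,53), (92,51), (92,52), (92,53)}
  {91, 93} × {51, 52, 53} = {(91,51), (91,52), (91,53), (93,51), (93,52), (93,53)}
  {91, 92, 93} × {51, 53} = {(91,51), (91,53), (92,51), (92,53), (93,51), (93,53)}
  {91, 92, 93} × {51, 52, 53} = {(91,51), (91,52), (91,53), (92,51), (92,52), (92,53), (93,51), (93,52), (93,53)}
These 13 distinct sets form the basis B.
Close under arbitrary unions to get τ_{X×Y}; counting gives |τ_{X×Y}| = 25.


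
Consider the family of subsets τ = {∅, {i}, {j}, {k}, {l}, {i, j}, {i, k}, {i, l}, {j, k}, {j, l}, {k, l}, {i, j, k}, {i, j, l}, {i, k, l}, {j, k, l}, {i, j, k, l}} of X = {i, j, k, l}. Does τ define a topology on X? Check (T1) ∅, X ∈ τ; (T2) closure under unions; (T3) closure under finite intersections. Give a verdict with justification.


τ IS a topology on X.

Axiom (T1): ∅ ∈ τ? Yes; X ∈ τ? Yes.
Axiom (T2/T3): check pairwise unions and intersections of members of τ.
All pairwise intersections and unions checked — each lies in τ. Therefore τ satisfies (T1), (T2), (T3): it IS a topology on X.


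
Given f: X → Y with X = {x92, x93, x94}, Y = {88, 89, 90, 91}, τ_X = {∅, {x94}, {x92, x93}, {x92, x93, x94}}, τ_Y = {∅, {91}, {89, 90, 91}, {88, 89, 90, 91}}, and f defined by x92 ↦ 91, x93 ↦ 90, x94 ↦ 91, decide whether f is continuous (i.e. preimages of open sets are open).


f is NOT continuous.

Compute f^{-1}(U) for each U ∈ τ_Y:
  U = ∅: f^{-1}(U) = ∅ ∈ τ_X ✓.
  U = {91}: f^{-1}(U) = {x92, x94} ∉ τ_X ✗.
  U = {89, 90, 91}: f^{-1}(U) = {x92, x93, x94} ∈ τ_X ✓.
  U = {88, 89, 90, 91}: f^{-1}(U) = {x92, x93, x94} ∈ τ_X ✓.
Found U = {91} with f^{-1}(U) = {x92, x94} not in τ_X. Therefore f is NOT continuous.


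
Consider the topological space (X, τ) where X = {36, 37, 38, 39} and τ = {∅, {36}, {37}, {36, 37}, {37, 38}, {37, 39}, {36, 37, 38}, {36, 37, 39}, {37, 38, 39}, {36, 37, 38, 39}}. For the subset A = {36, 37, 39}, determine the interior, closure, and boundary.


int(A) = {36, 37, 39}, cl(A) = {36, 37, 38, 39}, ∂A = {38}.

Closed sets in (X, τ) are complements of opens:
  closed(X, τ) = {∅, {36}, {38}, {39}, {36, 38}, {36, 39}, {38, 39}, {36, 38, 39}, {37, 38, 39}, {36, 37, 38, 39}}.
int(A) = ⋃ {U ∈ τ : U ⊆ A}. Opens contained in A: ∅, {36}, {37}, {36, 37}, {37, 39}, {36, 37, 39}.
Taking the union of these: int(A) = {36, 37, 39}.
cl(A) = ⋂ {C closed : A ⊆ C}. Closed sets containing A: {36, 37, 38, 39}.
Intersecting these: cl(A) = {36, 37, 38, 39}.
∂A = cl(A) ∖ int(A) = {36, 37, 38, 39} ∖ {36, 37, 39} = {38}.


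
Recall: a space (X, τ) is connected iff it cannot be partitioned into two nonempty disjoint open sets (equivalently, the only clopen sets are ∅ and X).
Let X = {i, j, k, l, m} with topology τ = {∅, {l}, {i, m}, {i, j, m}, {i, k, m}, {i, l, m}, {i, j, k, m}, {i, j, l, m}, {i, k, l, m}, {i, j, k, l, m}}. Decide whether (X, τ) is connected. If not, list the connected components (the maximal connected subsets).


(X, τ) is disconnected; components = [{l}, {i, j, k, m}].

Find clopen sets (U ∈ τ with X ∖ U ∈ τ):
  U = ∅, X ∖ U = {i, j, k, l, m} — both open, so U is clopen.
  U = {l}, X ∖ U = {i, j, k, m} — both open, so U is clopen.
  U = {i, j, k, m}, X ∖ U = {l} — both open, so U is clopen.
  U = {i, j, k, l, m}, X ∖ U = ∅ — both open, so U is clopen.
Nontrivial clopen(s) exist: e.g. {l}. So (X, τ) is disconnected.
Compute connected components by grouping points that agree on all clopens:
  component: {l}
  component: {i, j, k, m}


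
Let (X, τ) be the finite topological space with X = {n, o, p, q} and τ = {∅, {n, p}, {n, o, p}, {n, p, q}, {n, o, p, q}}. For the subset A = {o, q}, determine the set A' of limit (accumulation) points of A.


A' = ∅

For each x ∈ X, list the open sets U ∈ τ with x ∈ U, then check whether U ∩ (A ∖ {x}) ≠ ∅ for every such U.
  x = n: open {n, p} ∋ x has {n, p} ∩ (A ∖ {n}) = ∅, so x is NOT a limit point.
  x = o: open {n, o, p} ∋ x has {n, o, p} ∩ (A ∖ {o}) = ∅, so x is NOT a limit point.
  x = p: open {n, p} ∋ x has {n, p} ∩ (A ∖ {p}) = ∅, so x is NOT a limit point.
  x = q: open {n, p, q} ∋ x has {n, p, q} ∩ (A ∖ {q}) = ∅, so x is NOT a limit point.
Collecting: A' = ∅.


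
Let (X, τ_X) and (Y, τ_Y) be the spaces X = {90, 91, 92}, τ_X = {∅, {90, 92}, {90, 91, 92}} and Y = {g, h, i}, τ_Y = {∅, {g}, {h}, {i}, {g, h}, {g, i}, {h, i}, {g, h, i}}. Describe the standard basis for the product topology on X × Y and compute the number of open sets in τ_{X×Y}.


Basis B = {∅ × ∅, {90, 92} × {g}, {90, 92} × {h}, {90, 92} × {i}, {90, 91, 92} × {g}, {90, 91, 92} × {h}, {90, 91, 92} × {i}, {90, 92} × {g, h}, {90, 92} × {g, i}, {90, 92} × {h, i}, {90, 92} × {g, h, i}, {90, 91, 92} × {g, h}, {90, 91, 92} × {g, i}, {90, 91, 92} × {h, i}, {90, 91, 92} × {g, h, i}}; |τ_{X×Y}| = 27.

Enumerate products U × V with U ∈ τ_X, V ∈ τ_Y (deduplicated):
  ∅ × ∅ = {} (∅)
  {90, 92} × {g} = {(90,g), (92,g)}
  {90, 92} × {h} = {(90,h), (92,h)}
  {90, 92} × {i} = {(90,i), (92,i)}
  {90, 91, 92} × {g} = {(90,g), (91,g), (92,g)}
  {90, 91, 92} × {h} = {(90,h), (91,h), (92,h)}
  {90, 91, 92} × {i} = {(90,i), (91,i), (92,i)}
  {90, 92} × {g, h} = {(90,g), (90,h), (92,g), (92,h)}
  {90, 92} × {g, i} = {(90,g), (90,i), (92,g), (92,i)}
  {90, 92} × {h, i} = {(90,h), (90,i), (92,h), (92,i)}
  {90, 92} × {g, h, i} = {(90,g), (90,h), (90,i), (92,g), (92,h), (92,i)}
  {90, 91, 92} × {g, h} = {(90,g), (90,h), (91,g), (91,h), (92,g), (92,h)}
  {90, 91, 92} × {g, i} = {(90,g), (90,i), (91,g), (91,i), (92,g), (92,i)}
  {90, 91, 92} × {h, i} = {(90,h), (90,i), (91,h), (91,i), (92,h), (92,i)}
  {90, 91, 92} × {g, h, i} = {(90,g), (90,h), (90,i), (91,g), (91,h), (91,i), (92,g), (92,h), (92,i)}
These 15 distinct sets form the basis B.
Close under arbitrary unions to get τ_{X×Y}; counting gives |τ_{X×Y}| = 27.


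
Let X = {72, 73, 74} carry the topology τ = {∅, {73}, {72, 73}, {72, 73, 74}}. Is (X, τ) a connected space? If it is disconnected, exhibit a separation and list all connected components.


(X, τ) is connected.

Find clopen sets (U ∈ τ with X ∖ U ∈ τ):
  U = ∅, X ∖ U = {72, 73, 74} — both open, so U is clopen.
  U = {72, 73, 74}, X ∖ U = ∅ — both open, so U is clopen.
Only trivial clopens (∅ and X) exist, so (X, τ) is connected.
Compute connected components by grouping points that agree on all clopens:
  component: {72, 73, 74}


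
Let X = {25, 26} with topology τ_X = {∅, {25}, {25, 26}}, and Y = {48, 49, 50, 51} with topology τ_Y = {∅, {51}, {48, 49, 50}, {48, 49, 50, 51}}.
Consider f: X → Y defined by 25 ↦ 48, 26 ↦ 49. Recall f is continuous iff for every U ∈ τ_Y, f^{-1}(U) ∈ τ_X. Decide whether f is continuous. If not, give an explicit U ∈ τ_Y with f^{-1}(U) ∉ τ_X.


f IS continuous.

Compute f^{-1}(U) for each U ∈ τ_Y:
  U = ∅: f^{-1}(U) = ∅ ∈ τ_X ✓.
  U = {51}: f^{-1}(U) = ∅ ∈ τ_X ✓.
  U = {48, 49, 50}: f^{-1}(U) = {25, 26} ∈ τ_X ✓.
  U = {48, 49, 50, 51}: f^{-1}(U) = {25, 26} ∈ τ_X ✓.
Every preimage lies in τ_X, so f IS continuous.


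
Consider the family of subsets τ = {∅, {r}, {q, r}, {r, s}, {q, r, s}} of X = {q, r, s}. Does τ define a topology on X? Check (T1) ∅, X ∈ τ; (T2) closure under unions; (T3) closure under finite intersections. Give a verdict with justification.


τ IS a topology on X.

Axiom (T1): ∅ ∈ τ? Yes; X ∈ τ? Yes.
Axiom (T2/T3): check pairwise unions and intersections of members of τ.
All pairwise intersections and unions checked — each lies in τ. Therefore τ satisfies (T1), (T2), (T3): it IS a topology on X.


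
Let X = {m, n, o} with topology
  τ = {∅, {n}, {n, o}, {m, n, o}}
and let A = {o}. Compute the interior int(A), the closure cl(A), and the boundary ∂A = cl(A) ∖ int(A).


int(A) = ∅, cl(A) = {m, o}, ∂A = {m, o}.

Closed sets in (X, τ) are complements of opens:
  closed(X, τ) = {∅, {m}, {m, o}, {m, n, o}}.
int(A) = ⋃ {U ∈ τ : U ⊆ A}. Opens contained in A: ∅.
Taking the union of these: int(A) = ∅.
cl(A) = ⋂ {C closed : A ⊆ C}. Closed sets containing A: {m, o}, {m, n, o}.
Intersecting these: cl(A) = {m, o}.
∂A = cl(A) ∖ int(A) = {m, o} ∖ ∅ = {m, o}.


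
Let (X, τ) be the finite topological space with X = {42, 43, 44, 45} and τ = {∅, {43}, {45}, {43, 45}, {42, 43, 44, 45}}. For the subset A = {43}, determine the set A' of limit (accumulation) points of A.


A' = {42, 44}

For each x ∈ X, list the open sets U ∈ τ with x ∈ U, then check whether U ∩ (A ∖ {x}) ≠ ∅ for every such U.
  x = 42: opens ∋ x are {42, 43, 44, 45}; each meets A ∖ {42}, so x IS a limit point.
  x = 43: open {43} ∋ x has {43} ∩ (A ∖ {43}) = ∅, so x is NOT a limit point.
  x = 44: opens ∋ x are {42, 43, 44, 45}; each meets A ∖ {44}, so x IS a limit point.
  x = 45: open {45} ∋ x has {45} ∩ (A ∖ {45}) = ∅, so x is NOT a limit point.
Collecting: A' = {42, 44}.


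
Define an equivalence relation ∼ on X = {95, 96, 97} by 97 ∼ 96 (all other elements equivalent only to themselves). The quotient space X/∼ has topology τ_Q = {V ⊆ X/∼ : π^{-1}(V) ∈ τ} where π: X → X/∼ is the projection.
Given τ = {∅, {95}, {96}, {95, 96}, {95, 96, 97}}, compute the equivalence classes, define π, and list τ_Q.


X/∼ = {[95], [96=97]}; |τ_Q| = 3.

Equivalence classes: [95], [96=97].
Quotient map π: X → X/∼ sends 95 ↦ [95], 96 ↦ [96=97], 97 ↦ [96=97].
For each subset V ⊆ X/∼, compute π^{-1}(V) ⊆ X and check whether π^{-1}(V) ∈ τ. V is open in τ_Q iff π^{-1}(V) ∈ τ.
  V = {}: π^{-1}(V) = ∅ ∈ τ ✓.
  V = {[95]}: π^{-1}(V) = {95} ∈ τ ✓.
  V = {[96=97]}: π^{-1}(V) = {96, 97} ∉ τ ✗.
  V = {[95], [96=97]}: π^{-1}(V) = {95, 96, 97} ∈ τ ✓.
Open sets in the quotient: τ_Q = {{}, {[95]}, {[95], [96=97]}} (3 elements).


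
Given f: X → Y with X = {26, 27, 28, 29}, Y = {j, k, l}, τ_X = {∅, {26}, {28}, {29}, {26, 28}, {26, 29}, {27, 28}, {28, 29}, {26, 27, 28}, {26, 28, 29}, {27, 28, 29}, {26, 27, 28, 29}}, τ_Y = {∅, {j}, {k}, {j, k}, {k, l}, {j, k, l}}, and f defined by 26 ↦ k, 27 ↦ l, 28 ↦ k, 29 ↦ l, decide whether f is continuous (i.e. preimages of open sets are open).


f IS continuous.

Compute f^{-1}(U) for each U ∈ τ_Y:
  U = ∅: f^{-1}(U) = ∅ ∈ τ_X ✓.
  U = {j}: f^{-1}(U) = ∅ ∈ τ_X ✓.
  U = {k}: f^{-1}(U) = {26, 28} ∈ τ_X ✓.
  U = {j, k}: f^{-1}(U) = {26, 28} ∈ τ_X ✓.
  U = {k, l}: f^{-1}(U) = {26, 27, 28, 29} ∈ τ_X ✓.
  U = {j, k, l}: f^{-1}(U) = {26, 27, 28, 29} ∈ τ_X ✓.
Every preimage lies in τ_X, so f IS continuous.


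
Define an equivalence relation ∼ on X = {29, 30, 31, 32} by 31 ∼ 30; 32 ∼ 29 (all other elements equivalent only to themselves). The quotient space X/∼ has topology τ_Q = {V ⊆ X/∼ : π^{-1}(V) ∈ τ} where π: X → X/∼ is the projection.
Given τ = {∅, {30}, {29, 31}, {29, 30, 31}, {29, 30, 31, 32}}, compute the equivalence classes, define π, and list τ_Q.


X/∼ = {[29=32], [30=31]}; |τ_Q| = 2.

Equivalence classes: [29=32], [30=31].
Quotient map π: X → X/∼ sends 29 ↦ [29=32], 30 ↦ [30=31], 31 ↦ [30=31], 32 ↦ [29=32].
For each subset V ⊆ X/∼, compute π^{-1}(V) ⊆ X and check whether π^{-1}(V) ∈ τ. V is open in τ_Q iff π^{-1}(V) ∈ τ.
  V = {}: π^{-1}(V) = ∅ ∈ τ ✓.
  V = {[29=32]}: π^{-1}(V) = {29, 32} ∉ τ ✗.
  V = {[30=31]}: π^{-1}(V) = {30, 31} ∉ τ ✗.
  V = {[29=32], [30=31]}: π^{-1}(V) = {29, 30, 31, 32} ∈ τ ✓.
Open sets in the quotient: τ_Q = {{}, {[29=32], [30=31]}} (2 elements).


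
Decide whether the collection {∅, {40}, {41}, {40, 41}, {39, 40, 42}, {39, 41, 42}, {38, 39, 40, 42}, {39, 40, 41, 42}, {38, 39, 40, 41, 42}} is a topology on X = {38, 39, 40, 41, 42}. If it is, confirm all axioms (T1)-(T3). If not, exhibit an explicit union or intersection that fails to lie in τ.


τ is NOT a topology on X.

Axiom (T1): ∅ ∈ τ? Yes; X ∈ τ? Yes.
Axiom (T2/T3): check pairwise unions and intersections of members of τ.
Counterexample for (T3): {39, 40, 42} ∩ {39, 41, 42} = {39, 42} ∉ τ. Therefore τ is NOT a topology.


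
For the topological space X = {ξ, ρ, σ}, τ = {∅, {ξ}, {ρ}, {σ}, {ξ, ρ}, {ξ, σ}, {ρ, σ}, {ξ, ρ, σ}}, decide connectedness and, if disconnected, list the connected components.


(X, τ) is disconnected; components = [{ξ}, {ρ}, {σ}].

Find clopen sets (U ∈ τ with X ∖ U ∈ τ):
  U = ∅, X ∖ U = {ξ, ρ, σ} — both open, so U is clopen.
  U = {ξ}, X ∖ U = {ρ, σ} — both open, so U is clopen.
  U = {ρ}, X ∖ U = {ξ, σ} — both open, so U is clopen.
  U = {σ}, X ∖ U = {ξ, ρ} — both open, so U is clopen.
  U = {ξ, ρ}, X ∖ U = {σ} — both open, so U is clopen.
  U = {ξ, σ}, X ∖ U = {ρ} — both open, so U is clopen.
  U = {ρ, σ}, X ∖ U = {ξ} — both open, so U is clopen.
  U = {ξ, ρ, σ}, X ∖ U = ∅ — both open, so U is clopen.
Nontrivial clopen(s) exist: e.g. {ξ, σ}. So (X, τ) is disconnected.
Compute connected components by grouping points that agree on all clopens:
  component: {ξ}
  component: {ρ}
  component: {σ}


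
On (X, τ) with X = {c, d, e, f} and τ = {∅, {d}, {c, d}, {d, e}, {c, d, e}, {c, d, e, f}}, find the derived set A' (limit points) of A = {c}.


A' = {f}

For each x ∈ X, list the open sets U ∈ τ with x ∈ U, then check whether U ∩ (A ∖ {x}) ≠ ∅ for every such U.
  x = c: open {c, d} ∋ x has {c, d} ∩ (A ∖ {c}) = ∅, so x is NOT a limit point.
  x = d: open {d} ∋ x has {d} ∩ (A ∖ {d}) = ∅, so x is NOT a limit point.
  x = e: open {d, e} ∋ x has {d, e} ∩ (A ∖ {e}) = ∅, so x is NOT a limit point.
  x = f: opens ∋ x are {c, d, e, f}; each meets A ∖ {f}, so x IS a limit point.
Collecting: A' = {f}.


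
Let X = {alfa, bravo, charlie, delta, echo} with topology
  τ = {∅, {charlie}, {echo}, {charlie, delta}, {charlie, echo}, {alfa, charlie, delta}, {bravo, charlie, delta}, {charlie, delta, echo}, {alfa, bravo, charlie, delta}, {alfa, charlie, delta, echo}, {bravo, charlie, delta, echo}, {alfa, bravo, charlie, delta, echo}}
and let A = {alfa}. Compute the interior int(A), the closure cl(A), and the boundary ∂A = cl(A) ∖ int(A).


int(A) = ∅, cl(A) = {alfa}, ∂A = {alfa}.

Closed sets in (X, τ) are complements of opens:
  closed(X, τ) = {∅, {alfa}, {bravo}, {echo}, {alfa, bravo}, {alfa, echo}, {bravo, echo}, {alfa, bravo, delta}, {alfa, bravo, echo}, {alfa, bravo, charlie, delta}, {alfa, bravo, delta, echo}, {alfa, bravo, charlie, delta, echo}}.
int(A) = ⋃ {U ∈ τ : U ⊆ A}. Opens contained in A: ∅.
Taking the union of these: int(A) = ∅.
cl(A) = ⋂ {C closed : A ⊆ C}. Closed sets containing A: {alfa}, {alfa, bravo}, {alfa, echo}, {alfa, bravo, delta}, {alfa, bravo, echo}, {alfa, bravo, charlie, delta}, {alfa, bravo, delta, echo}, {alfa, bravo, charlie, delta, echo}.
Intersecting these: cl(A) = {alfa}.
∂A = cl(A) ∖ int(A) = {alfa} ∖ ∅ = {alfa}.


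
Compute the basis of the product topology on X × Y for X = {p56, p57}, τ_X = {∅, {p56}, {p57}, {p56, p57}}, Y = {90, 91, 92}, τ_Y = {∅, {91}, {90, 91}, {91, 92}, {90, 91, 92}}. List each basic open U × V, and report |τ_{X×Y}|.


Basis B = {∅ × ∅, {p56} × {91}, {p57} × {91}, {p56} × {90, 91}, {p56} × {91, 92}, {p56, p57} × {91}, {p57} × {90, 91}, {p57} × {91, 92}, {p56} × {90, 91, 92}, {p57} × {90, 91, 92}, {p56, p57} × {90, 91}, {p56, p57} × {91, 92}, {p56, p57} × {90, 91, 92}}; |τ_{X×Y}| = 25.

Enumerate products U × V with U ∈ τ_X, V ∈ τ_Y (deduplicated):
  ∅ × ∅ = {} (∅)
  {p56} × {91} = {(p56,91)}
  {p57} × {91} = {(p57,91)}
  {p56} × {90, 91} = {(p56,90), (p56,91)}
  {p56} × {91, 92} = {(p56,91), (p56,92)}
  {p56, p57} × {91} = {(p56,91), (p57,91)}
  {p57} × {90, 91} = {(p57,90), (p57,91)}
  {p57} × {91, 92} = {(p57,91), (p57,92)}
  {p56} × {90, 91, 92} = {(p56,90), (p56,91), (p56,92)}
  {p57} × {90, 91, 92} = {(p57,90), (p57,91), (p57,92)}
  {p56, p57} × {90, 91} = {(p56,90), (p56,91), (p57,90), (p57,91)}
  {p56, p57} × {91, 92} = {(p56,91), (p56,92), (p57,91), (p57,92)}
  {p56, p57} × {90, 91, 92} = {(p56,90), (p56,91), (p56,92), (p57,90), (p57,91), (p57,92)}
These 13 distinct sets form the basis B.
Close under arbitrary unions to get τ_{X×Y}; counting gives |τ_{X×Y}| = 25.


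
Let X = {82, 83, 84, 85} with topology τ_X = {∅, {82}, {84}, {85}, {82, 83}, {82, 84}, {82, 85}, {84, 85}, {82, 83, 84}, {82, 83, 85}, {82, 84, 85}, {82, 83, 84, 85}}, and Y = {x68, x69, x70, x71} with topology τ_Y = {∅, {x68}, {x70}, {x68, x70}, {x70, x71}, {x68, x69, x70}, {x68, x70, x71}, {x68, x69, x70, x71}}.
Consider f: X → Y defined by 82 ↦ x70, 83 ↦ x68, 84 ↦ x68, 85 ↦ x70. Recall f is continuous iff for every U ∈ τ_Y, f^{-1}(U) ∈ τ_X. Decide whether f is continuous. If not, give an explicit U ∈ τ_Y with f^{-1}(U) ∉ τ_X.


f is NOT continuous.

Compute f^{-1}(U) for each U ∈ τ_Y:
  U = ∅: f^{-1}(U) = ∅ ∈ τ_X ✓.
  U = {x68}: f^{-1}(U) = {83, 84} ∉ τ_X ✗.
  U = {x70}: f^{-1}(U) = {82, 85} ∈ τ_X ✓.
  U = {x68, x70}: f^{-1}(U) = {82, 83, 84, 85} ∈ τ_X ✓.
  U = {x70, x71}: f^{-1}(U) = {82, 85} ∈ τ_X ✓.
  U = {x68, x69, x70}: f^{-1}(U) = {82, 83, 84, 85} ∈ τ_X ✓.
  U = {x68, x70, x71}: f^{-1}(U) = {82, 83, 84, 85} ∈ τ_X ✓.
  U = {x68, x69, x70, x71}: f^{-1}(U) = {82, 83, 84, 85} ∈ τ_X ✓.
Found U = {x68} with f^{-1}(U) = {83, 84} not in τ_X. Therefore f is NOT continuous.


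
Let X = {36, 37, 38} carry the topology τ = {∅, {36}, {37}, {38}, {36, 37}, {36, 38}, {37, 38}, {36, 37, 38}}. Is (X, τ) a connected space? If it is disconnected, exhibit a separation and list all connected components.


(X, τ) is disconnected; components = [{36}, {37}, {38}].

Find clopen sets (U ∈ τ with X ∖ U ∈ τ):
  U = ∅, X ∖ U = {36, 37, 38} — both open, so U is clopen.
  U = {36}, X ∖ U = {37, 38} — both open, so U is clopen.
  U = {37}, X ∖ U = {36, 38} — both open, so U is clopen.
  U = {38}, X ∖ U = {36, 37} — both open, so U is clopen.
  U = {36, 37}, X ∖ U = {38} — both open, so U is clopen.
  U = {36, 38}, X ∖ U = {37} — both open, so U is clopen.
  U = {37, 38}, X ∖ U = {36} — both open, so U is clopen.
  U = {36, 37, 38}, X ∖ U = ∅ — both open, so U is clopen.
Nontrivial clopen(s) exist: e.g. {37, 38}. So (X, τ) is disconnected.
Compute connected components by grouping points that agree on all clopens:
  component: {36}
  component: {37}
  component: {38}


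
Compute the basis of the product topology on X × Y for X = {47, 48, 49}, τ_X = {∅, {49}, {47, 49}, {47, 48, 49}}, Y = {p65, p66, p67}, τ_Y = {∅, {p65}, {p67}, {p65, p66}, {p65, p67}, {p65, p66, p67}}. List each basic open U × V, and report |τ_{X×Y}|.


Basis B = {∅ × ∅, {49} × {p65}, {49} × {p67}, {47, 49} × {p65}, {47, 49} × {p67}, {49} × {p65, p66}, {49} × {p65, p67}, {47, 48, 49} × {p65}, {47, 48, 49} × {p67}, {49} × {p65, p66, p67}, {47, 49} × {p65, p66}, {47, 49} × {p65, p67}, {47, 49} × {p65, p66, p67}, {47, 48, 49} × {p65, p66}, {47, 48, 49} × {p65, p67}, {47, 48, 49} × {p65, p66, p67}}; |τ_{X×Y}| = 40.

Enumerate products U × V with U ∈ τ_X, V ∈ τ_Y (deduplicated):
  ∅ × ∅ = {} (∅)
  {49} × {p65} = {(49,p65)}
  {49} × {p67} = {(49,p67)}
  {47, 49} × {p65} = {(47,p65), (49,p65)}
  {47, 49} × {p67} = {(47,p67), (49,p67)}
  {49} × {p65, p66} = {(49,p65), (49,p66)}
  {49} × {p65, p67} = {(49,p65), (49,p67)}
  {47, 48, 49} × {p65} = {(47,p65), (48,p65), (49,p65)}
  {47, 48, 49} × {p67} = {(47,p67), (48,p67), (49,p67)}
  {49} × {p65, p66, p67} = {(49,p65), (49,p66), (49,p67)}
  {47, 49} × {p65, p66} = {(47,p65), (47,p66), (49,p65), (49,p66)}
  {47, 49} × {p65, p67} = {(47,p65), (47,p67), (49,p65), (49,p67)}
  {47, 49} × {p65, p66, p67} = {(47,p65), (47,p66), (47,p67), (49,p65), (49,p66), (49,p67)}
  {47, 48, 49} × {p65, p66} = {(47,p65), (47,p66), (48,p65), (48,p66), (49,p65), (49,p66)}
  {47, 48, 49} × {p65, p67} = {(47,p65), (47,p67), (48,p65), (48,p67), (49,p65), (49,p67)}
  {47, 48, 49} × {p65, p66, p67} = {(47,p65), (47,p66), (47,p67), (48,p65), (48,p66), (48,p67), (49,p65), (49,p66), (49,p67)}
These 16 distinct sets form the basis B.
Close under arbitrary unions to get τ_{X×Y}; counting gives |τ_{X×Y}| = 40.


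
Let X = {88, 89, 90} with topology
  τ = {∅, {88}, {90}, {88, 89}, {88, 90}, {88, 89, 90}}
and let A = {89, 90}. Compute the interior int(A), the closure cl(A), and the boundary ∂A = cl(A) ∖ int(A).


int(A) = {90}, cl(A) = {89, 90}, ∂A = {89}.

Closed sets in (X, τ) are complements of opens:
  closed(X, τ) = {∅, {89}, {90}, {88, 89}, {89, 90}, {88, 89, 90}}.
int(A) = ⋃ {U ∈ τ : U ⊆ A}. Opens contained in A: ∅, {90}.
Taking the union of these: int(A) = {90}.
cl(A) = ⋂ {C closed : A ⊆ C}. Closed sets containing A: {89, 90}, {88, 89, 90}.
Intersecting these: cl(A) = {89, 90}.
∂A = cl(A) ∖ int(A) = {89, 90} ∖ {90} = {89}.


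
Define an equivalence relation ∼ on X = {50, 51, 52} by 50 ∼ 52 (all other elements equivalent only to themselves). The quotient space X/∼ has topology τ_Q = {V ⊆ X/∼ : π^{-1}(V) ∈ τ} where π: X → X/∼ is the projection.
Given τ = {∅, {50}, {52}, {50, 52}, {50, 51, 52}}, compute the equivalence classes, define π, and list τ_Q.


X/∼ = {[50=52], [51]}; |τ_Q| = 3.

Equivalence classes: [50=52], [51].
Quotient map π: X → X/∼ sends 50 ↦ [50=52], 51 ↦ [51], 52 ↦ [50=52].
For each subset V ⊆ X/∼, compute π^{-1}(V) ⊆ X and check whether π^{-1}(V) ∈ τ. V is open in τ_Q iff π^{-1}(V) ∈ τ.
  V = {}: π^{-1}(V) = ∅ ∈ τ ✓.
  V = {[50=52]}: π^{-1}(V) = {50, 52} ∈ τ ✓.
  V = {[51]}: π^{-1}(V) = {51} ∉ τ ✗.
  V = {[50=52], [51]}: π^{-1}(V) = {50, 51, 52} ∈ τ ✓.
Open sets in the quotient: τ_Q = {{}, {[50=52]}, {[50=52], [51]}} (3 elements).
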